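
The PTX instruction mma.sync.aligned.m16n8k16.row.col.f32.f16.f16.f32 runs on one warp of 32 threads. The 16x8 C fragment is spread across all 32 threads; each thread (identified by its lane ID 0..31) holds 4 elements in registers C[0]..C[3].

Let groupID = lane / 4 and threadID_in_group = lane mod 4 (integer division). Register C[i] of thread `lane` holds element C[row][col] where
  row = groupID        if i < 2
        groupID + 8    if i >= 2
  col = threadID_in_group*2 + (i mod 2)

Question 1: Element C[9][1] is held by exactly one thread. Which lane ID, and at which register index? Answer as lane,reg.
4,3

r:9=>grp=1,rB=1  c:1=>tig=0,lo=1
L=1*4+0=4  i=1*2+1=3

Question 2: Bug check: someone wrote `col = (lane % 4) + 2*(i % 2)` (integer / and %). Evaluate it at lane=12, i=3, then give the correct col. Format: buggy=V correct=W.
buggy=2 correct=1

`(lane % 4) + 2*(i % 2)`[12,3]->2
12: g=3,t=0
[3] (3+8,0*2+1) = (11,1)
col: 2 vs 1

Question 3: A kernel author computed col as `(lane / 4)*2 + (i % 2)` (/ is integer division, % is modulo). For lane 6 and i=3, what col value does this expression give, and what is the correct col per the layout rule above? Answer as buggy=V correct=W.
`(lane / 4)*2 + (i % 2)`[6,3]->3
L=6->g=6>>2=1, t=6&3=2
[3]->row 1+8=9  col 2·2+1=5
col: 3 vs 5

buggy=3 correct=5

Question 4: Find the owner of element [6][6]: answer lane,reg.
r=6⇒gr=6,Rb=0  c=6⇒th=3,odd=0
L=6*4+3=27  i=0*2+0=0

27,0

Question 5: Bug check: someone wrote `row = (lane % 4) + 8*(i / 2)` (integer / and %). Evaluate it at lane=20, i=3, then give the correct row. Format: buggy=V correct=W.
`(lane % 4) + 8*(i / 2)`[20,3]->8
lane 20->20/4=5, 20 mod 4=0
i=3  r:5+8->13  c:2·0+1->1
row: 8 vs 13

buggy=8 correct=13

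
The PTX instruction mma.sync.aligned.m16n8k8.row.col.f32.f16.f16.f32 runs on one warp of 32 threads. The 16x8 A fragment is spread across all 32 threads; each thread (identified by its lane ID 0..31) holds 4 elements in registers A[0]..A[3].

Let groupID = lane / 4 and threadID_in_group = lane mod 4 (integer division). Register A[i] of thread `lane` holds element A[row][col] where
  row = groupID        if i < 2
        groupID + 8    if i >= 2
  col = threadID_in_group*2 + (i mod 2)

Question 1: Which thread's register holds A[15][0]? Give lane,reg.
28,2

r=15⇒gr=7,Rb=1  c=0⇒th=0,odd=0
L=7*4+0=28  i=1*2+0=2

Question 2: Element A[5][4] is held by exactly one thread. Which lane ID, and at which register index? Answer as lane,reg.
22,0

r=5->g=5,rb=0  c=4->t=2,b0=0
L=5*4+2=22  i=0*2+0=0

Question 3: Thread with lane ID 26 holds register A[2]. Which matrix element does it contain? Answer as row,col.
26: grp=6,tig=2
[2] (6+8,2*2+0) = (14,4)

14,4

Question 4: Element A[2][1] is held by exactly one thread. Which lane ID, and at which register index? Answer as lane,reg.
8,1

r=2⇒gr=2,Rb=0  c=1⇒th=0,odd=1
L=2*4+0=8  i=0*2+1=1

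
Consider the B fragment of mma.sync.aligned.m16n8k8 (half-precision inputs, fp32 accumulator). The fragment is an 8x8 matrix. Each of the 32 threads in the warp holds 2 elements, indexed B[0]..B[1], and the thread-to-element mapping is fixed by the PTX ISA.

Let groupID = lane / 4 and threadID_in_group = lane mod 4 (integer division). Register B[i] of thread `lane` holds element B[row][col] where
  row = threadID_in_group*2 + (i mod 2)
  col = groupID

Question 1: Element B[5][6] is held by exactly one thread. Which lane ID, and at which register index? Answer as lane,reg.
c=6⇒gr=6  r=5⇒th=2,odd=1
L=6*4+2=26  i=1=1

26,1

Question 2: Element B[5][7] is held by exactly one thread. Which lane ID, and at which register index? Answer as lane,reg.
30,1

c=7→G=7  r=5→T=2,p=1
L=7*4+2=30  i=1=1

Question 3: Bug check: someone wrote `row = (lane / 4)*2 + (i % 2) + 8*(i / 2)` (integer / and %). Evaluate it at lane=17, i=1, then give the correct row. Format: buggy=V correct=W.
buggy=9 correct=3

`(lane / 4)*2 + (i % 2) + 8*(i / 2)`[17,1]→9
lane 17→17/4=4, 17 mod 4=1
i=1  r:2·1+1→3  c:4
row: 9 vs 3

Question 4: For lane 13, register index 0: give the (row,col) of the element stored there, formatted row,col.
lane 13: gid=3 (13/4), tid=1 (13%4)
i=0: r=1*2+0=2, c=gid=3

2,3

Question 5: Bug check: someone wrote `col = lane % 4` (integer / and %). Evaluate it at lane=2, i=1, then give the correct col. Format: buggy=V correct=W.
`lane % 4`[2,1]→2
lane 2: G=0 (2/4), T=2 (2%4)
i=1: r=2*2+1=5, c=G=0
col: 2 vs 0

buggy=2 correct=0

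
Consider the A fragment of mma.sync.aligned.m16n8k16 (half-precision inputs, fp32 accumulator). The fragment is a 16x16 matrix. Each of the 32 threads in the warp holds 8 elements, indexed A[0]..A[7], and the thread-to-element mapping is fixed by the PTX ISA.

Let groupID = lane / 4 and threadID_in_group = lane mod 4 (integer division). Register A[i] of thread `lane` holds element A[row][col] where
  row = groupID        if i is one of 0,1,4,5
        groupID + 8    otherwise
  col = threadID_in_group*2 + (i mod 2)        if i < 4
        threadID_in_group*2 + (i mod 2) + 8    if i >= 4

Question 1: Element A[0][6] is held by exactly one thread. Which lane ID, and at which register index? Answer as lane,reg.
3,0

r=0->g=0,rb=0  c=6->cb=0,t=3,b0=0
L=0*4+3=3  i=0*4+0*2+0=0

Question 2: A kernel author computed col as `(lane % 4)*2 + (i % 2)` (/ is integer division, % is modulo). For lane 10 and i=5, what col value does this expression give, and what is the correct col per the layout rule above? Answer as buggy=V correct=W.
buggy=5 correct=13

`(lane % 4)*2 + (i % 2)`[10,5]⇒5
lane 10: gr=2 (10/4), th=2 (10%4)
i=5: r=2+0=2, c=2*2+1+8=13
col: 5 vs 13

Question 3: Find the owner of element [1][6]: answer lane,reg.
r=1⇒gr=1,Rb=0  c=6⇒Cb=0,th=3,odd=0
L=1*4+3=7  i=0*4+0*2+0=0

7,0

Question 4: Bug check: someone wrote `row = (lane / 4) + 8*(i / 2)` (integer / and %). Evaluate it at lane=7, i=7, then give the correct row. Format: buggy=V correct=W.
buggy=25 correct=9

`(lane / 4) + 8*(i / 2)`[7,7]->25
lane 7->7/4=1, 7 mod 4=3
i=7  r:1+8->9  c:2·3+1+8->15
row: 25 vs 9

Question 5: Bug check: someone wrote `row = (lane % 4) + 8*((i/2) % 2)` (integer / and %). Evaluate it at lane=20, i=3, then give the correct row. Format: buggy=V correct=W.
`(lane % 4) + 8*((i/2) % 2)`[20,3]->8
lane 20->20/4=5, 20 mod 4=0
i=3  r:5+8->13  c:2·0+1+0->1
row: 8 vs 13

buggy=8 correct=13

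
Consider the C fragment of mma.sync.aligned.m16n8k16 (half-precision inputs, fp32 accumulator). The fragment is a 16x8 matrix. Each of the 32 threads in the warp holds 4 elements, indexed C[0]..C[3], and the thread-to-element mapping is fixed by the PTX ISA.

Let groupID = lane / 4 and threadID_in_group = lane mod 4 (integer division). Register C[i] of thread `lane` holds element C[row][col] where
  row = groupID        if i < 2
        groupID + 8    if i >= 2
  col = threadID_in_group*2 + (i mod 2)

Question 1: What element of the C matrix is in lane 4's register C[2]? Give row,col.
9,0

4: gr=1,th=0
[2] (1+8,0*2+0) = (9,0)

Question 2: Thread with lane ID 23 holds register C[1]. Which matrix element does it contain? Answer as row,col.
5,7

lane 23: g=5 (23/4), t=3 (23%4)
i=1: r=5+0=5, c=3*2+1=7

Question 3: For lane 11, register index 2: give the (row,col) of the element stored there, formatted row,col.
L=11⇒gr=11>>2=2, th=11&3=3
[2]⇒row 2+8=10  col 3·2+0=6

10,6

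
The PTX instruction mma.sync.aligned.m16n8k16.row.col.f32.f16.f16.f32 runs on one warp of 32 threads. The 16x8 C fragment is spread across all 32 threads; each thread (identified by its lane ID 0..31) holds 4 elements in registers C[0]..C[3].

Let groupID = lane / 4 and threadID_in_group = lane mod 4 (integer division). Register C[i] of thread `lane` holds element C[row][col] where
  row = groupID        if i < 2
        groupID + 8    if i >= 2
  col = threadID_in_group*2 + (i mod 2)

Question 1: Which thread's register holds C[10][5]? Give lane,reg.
r: 10->gid=2,r8=1  c: 5->tid=2,i&1=1
L=2*4+2=10  i=1*2+1=3

10,3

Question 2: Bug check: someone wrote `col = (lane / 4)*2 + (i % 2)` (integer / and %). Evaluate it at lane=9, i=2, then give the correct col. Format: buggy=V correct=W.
`(lane / 4)*2 + (i % 2)`[9,2]⇒4
L=9⇒gr=9>>2=2, th=9&3=1
[2]⇒row 2+8=10  col 1·2+0=2
col: 4 vs 2

buggy=4 correct=2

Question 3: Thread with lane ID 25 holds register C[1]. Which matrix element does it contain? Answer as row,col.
lane 25->25/4=6, 25 mod 4=1
i=1  r:6+0->6  c:2·1+1->3

6,3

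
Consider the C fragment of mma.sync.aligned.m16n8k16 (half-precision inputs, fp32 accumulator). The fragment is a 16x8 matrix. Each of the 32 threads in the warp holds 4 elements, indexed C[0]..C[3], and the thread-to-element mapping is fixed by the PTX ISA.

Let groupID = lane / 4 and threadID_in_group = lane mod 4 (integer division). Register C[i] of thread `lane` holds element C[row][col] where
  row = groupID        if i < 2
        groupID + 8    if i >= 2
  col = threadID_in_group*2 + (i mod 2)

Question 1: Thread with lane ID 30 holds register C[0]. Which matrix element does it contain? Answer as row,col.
30: grp=7,tig=2
[0] (7+0,2*2+0) = (7,4)

7,4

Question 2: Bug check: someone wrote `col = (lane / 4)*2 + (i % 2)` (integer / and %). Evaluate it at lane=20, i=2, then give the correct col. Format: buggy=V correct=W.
buggy=10 correct=0

`(lane / 4)*2 + (i % 2)`[20,2]⇒10
L=20⇒gr=20>>2=5, th=20&3=0
[2]⇒row 5+8=13  col 0·2+0=0
col: 10 vs 0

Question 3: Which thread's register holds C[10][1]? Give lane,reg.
r=10⇒gr=2,Rb=1  c=1⇒th=0,odd=1
L=2*4+0=8  i=1*2+1=3

8,3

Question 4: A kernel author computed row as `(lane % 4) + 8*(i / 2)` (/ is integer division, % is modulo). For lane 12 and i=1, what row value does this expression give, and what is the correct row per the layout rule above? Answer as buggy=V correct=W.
`(lane % 4) + 8*(i / 2)`[12,1]->0
L=12->g=12>>2=3, t=12&3=0
[1]->row 3+0=3  col 0·2+1=1
row: 0 vs 3

buggy=0 correct=3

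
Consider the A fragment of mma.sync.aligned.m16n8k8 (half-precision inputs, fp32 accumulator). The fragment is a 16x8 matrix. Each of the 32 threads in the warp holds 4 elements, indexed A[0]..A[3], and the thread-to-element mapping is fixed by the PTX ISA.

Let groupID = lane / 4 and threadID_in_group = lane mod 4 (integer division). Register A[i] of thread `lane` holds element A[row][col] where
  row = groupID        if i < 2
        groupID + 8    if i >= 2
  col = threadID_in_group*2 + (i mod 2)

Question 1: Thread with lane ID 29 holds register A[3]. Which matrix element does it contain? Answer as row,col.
15,3

lane 29: gr=7 (29/4), th=1 (29%4)
i=3: r=7+8=15, c=1*2+1=3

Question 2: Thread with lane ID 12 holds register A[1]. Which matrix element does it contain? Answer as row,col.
lane 12: grp=3 (12/4), tig=0 (12%4)
i=1: r=3+0=3, c=0*2+1=1

3,1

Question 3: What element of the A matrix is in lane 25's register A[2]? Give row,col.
14,2

lane 25⇒25/4=6, 25 mod 4=1
i=2  r:6+8⇒14  c:2·1+0⇒2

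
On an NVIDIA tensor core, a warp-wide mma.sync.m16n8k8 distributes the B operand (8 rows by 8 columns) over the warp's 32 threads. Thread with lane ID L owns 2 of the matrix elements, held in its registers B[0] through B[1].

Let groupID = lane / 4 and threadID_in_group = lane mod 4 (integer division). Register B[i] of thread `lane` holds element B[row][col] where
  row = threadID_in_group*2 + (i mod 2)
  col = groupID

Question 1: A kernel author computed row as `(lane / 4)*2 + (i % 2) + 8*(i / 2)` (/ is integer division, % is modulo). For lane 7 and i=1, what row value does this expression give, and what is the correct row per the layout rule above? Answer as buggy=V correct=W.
buggy=3 correct=7

`(lane / 4)*2 + (i % 2) + 8*(i / 2)`[7,1]->3
L=7->g=7>>2=1, t=7&3=3
[1]->row 3·2+1=7  col g=1
row: 3 vs 7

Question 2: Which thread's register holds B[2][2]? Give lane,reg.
9,0

c:2=>grp=2  r:2=>tig=1,lo=0
L=2*4+1=9  i=0=0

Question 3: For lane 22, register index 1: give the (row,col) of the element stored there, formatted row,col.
5,5

22: grp=5,tig=2
[1] (2*2+1,5) = (5,5)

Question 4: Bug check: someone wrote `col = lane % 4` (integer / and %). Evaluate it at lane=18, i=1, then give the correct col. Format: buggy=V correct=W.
buggy=2 correct=4

`lane % 4`[18,1]->2
18: g=4,t=2
[1] (2*2+1,4) = (5,4)
col: 2 vs 4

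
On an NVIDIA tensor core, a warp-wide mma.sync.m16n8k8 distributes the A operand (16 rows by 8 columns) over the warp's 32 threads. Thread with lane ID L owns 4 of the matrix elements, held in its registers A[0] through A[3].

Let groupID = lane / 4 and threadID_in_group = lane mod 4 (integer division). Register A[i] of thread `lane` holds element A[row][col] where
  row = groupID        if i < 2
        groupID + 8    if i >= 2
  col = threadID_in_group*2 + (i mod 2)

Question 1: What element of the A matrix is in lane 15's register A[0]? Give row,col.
3,6

15: gr=3,th=3
[0] (3+0,3*2+0) = (3,6)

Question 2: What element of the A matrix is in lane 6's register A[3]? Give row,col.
L=6→G=6>>2=1, T=6&3=2
[3]→row 1+8=9  col 2·2+1=5

9,5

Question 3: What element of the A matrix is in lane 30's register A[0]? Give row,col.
L=30→G=30>>2=7, T=30&3=2
[0]→row 7+0=7  col 2·2+0=4

7,4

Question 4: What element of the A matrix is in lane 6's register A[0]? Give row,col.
lane 6->6/4=1, 6 mod 4=2
i=0  r:1+0->1  c:2·2+0->4

1,4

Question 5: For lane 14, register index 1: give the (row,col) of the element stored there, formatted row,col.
3,5

14: gr=3,th=2
[1] (3+0,2*2+1) = (3,5)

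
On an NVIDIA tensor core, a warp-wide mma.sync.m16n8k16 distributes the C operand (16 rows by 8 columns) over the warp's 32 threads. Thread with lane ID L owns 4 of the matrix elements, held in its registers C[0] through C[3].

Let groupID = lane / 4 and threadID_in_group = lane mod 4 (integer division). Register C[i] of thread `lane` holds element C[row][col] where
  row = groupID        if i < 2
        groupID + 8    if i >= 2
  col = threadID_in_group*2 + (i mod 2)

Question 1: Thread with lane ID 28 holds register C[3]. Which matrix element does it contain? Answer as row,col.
15,1

28: gid=7,tid=0
[3] (7+8,0*2+1) = (15,1)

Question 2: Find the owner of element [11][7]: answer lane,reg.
r:11=>grp=3,rB=1  c:7=>tig=3,lo=1
L=3*4+3=15  i=1*2+1=3

15,3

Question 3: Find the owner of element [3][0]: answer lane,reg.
12,0

r: 3->gid=3,r8=0  c: 0->tid=0,i&1=0
L=3*4+0=12  i=0*2+0=0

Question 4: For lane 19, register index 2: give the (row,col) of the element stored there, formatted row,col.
lane 19->19/4=4, 19 mod 4=3
i=2  r:4+8->12  c:2·3+0->6

12,6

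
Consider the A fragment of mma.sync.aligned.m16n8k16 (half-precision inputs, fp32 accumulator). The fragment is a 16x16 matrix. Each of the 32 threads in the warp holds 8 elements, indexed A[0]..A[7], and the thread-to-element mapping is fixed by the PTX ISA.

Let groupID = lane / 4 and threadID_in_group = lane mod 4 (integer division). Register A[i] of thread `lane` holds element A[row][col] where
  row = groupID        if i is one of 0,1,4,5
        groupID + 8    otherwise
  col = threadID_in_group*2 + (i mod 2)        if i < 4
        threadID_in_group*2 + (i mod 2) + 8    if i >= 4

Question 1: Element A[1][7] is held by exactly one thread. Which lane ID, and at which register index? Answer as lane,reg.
7,1

r=1→G=1,rhi=0  c=7→chi=0,T=3,p=1
L=1*4+3=7  i=0*4+0*2+1=1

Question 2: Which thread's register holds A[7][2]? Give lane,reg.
29,0

r:7=>grp=7,rB=0  c:2=>cB=0,tig=1,lo=0
L=7*4+1=29  i=0*4+0*2+0=0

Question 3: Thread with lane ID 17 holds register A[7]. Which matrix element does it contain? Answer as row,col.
L=17->gid=17>>2=4, tid=17&3=1
[7]->row 4+8=12  col 1·2+1+8=11

12,11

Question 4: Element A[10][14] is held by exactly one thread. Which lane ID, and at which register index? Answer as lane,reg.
11,6

r: 10->gid=2,r8=1  c: 14->c8=1,tid=3,i&1=0
L=2*4+3=11  i=1*4+1*2+0=6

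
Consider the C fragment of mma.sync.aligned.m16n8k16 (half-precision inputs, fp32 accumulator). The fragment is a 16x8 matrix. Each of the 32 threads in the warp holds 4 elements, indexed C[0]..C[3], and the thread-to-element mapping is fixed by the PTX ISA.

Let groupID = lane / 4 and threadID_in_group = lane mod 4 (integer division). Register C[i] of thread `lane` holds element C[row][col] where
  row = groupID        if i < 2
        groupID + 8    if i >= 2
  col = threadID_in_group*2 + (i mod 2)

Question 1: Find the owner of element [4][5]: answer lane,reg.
r=4→G=4,rhi=0  c=5→T=2,p=1
L=4*4+2=18  i=0*2+1=1

18,1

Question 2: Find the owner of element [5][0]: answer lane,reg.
20,0

r=5→G=5,rhi=0  c=0→T=0,p=0
L=5*4+0=20  i=0*2+0=0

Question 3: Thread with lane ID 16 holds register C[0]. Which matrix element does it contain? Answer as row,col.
lane 16=>16/4=4, 16 mod 4=0
i=0  r:4+0=>4  c:2·0+0=>0

4,0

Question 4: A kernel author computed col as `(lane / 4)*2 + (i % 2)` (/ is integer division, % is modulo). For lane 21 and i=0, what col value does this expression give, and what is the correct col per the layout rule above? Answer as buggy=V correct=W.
`(lane / 4)*2 + (i % 2)`[21,0]→10
L=21→G=21>>2=5, T=21&3=1
[0]→row 5+0=5  col 1·2+0=2
col: 10 vs 2

buggy=10 correct=2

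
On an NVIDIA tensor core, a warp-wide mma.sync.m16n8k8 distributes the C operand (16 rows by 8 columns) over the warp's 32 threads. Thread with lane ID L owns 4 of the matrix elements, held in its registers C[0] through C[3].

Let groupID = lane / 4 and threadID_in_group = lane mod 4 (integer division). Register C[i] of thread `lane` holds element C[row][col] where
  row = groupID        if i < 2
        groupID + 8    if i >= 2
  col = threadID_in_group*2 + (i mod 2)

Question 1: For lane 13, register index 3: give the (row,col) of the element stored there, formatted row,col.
11,3

13: gid=3,tid=1
[3] (3+8,1*2+1) = (11,3)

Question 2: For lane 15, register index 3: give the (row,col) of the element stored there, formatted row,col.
L=15⇒gr=15>>2=3, th=15&3=3
[3]⇒row 3+8=11  col 3·2+1=7

11,7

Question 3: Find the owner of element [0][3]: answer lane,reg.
1,1

r=0⇒gr=0,Rb=0  c=3⇒th=1,odd=1
L=0*4+1=1  i=0*2+1=1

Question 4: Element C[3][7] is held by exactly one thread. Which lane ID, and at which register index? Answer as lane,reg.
r=3⇒gr=3,Rb=0  c=7⇒th=3,odd=1
L=3*4+3=15  i=0*2+1=1

15,1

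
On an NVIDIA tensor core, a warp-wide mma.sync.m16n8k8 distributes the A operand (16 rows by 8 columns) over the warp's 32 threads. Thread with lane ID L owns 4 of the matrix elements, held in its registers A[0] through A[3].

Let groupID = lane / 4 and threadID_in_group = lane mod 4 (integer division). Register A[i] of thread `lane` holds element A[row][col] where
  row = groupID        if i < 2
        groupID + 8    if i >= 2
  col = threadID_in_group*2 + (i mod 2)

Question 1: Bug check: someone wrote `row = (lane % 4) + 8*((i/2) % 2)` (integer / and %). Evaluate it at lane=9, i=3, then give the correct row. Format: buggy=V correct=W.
`(lane % 4) + 8*((i/2) % 2)`[9,3]→9
lane 9: G=2 (9/4), T=1 (9%4)
i=3: r=2+8=10, c=1*2+1=3
row: 9 vs 10

buggy=9 correct=10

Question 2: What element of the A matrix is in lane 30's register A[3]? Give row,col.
15,5

30: g=7,t=2
[3] (7+8,2*2+1) = (15,5)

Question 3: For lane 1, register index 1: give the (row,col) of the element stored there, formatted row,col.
1: g=0,t=1
[1] (0+0,1*2+1) = (0,3)

0,3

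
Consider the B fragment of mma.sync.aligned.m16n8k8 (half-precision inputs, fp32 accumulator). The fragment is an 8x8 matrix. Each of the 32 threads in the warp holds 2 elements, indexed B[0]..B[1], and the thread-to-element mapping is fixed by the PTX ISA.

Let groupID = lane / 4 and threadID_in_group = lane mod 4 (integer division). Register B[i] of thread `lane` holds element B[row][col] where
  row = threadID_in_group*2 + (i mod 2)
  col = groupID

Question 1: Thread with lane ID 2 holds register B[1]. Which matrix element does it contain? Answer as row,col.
5,0

L=2→G=2>>2=0, T=2&3=2
[1]→row 2·2+1=5  col G=0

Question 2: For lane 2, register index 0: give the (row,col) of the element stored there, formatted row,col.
4,0

lane 2->2/4=0, 2 mod 4=2
i=0  r:2·2+0->4  c:0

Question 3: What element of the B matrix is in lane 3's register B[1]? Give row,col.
lane 3->3/4=0, 3 mod 4=3
i=1  r:2·3+1->7  c:0

7,0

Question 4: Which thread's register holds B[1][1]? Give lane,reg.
4,1

c=1→G=1  r=1→T=0,p=1
L=1*4+0=4  i=1=1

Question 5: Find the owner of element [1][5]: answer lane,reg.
c=5→G=5  r=1→T=0,p=1
L=5*4+0=20  i=1=1

20,1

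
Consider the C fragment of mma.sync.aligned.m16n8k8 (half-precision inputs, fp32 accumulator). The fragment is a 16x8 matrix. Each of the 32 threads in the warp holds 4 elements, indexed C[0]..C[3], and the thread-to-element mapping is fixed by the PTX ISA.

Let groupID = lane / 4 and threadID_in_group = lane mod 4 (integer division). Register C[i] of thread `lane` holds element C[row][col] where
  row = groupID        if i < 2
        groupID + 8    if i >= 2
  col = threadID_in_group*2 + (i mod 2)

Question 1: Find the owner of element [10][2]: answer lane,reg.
9,2

r=10→G=2,rhi=1  c=2→T=1,p=0
L=2*4+1=9  i=1*2+0=2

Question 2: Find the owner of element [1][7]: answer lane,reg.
r=1⇒gr=1,Rb=0  c=7⇒th=3,odd=1
L=1*4+3=7  i=0*2+1=1

7,1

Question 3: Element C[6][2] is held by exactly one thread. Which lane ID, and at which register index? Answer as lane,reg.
25,0

r=6→G=6,rhi=0  c=2→T=1,p=0
L=6*4+1=25  i=0*2+0=0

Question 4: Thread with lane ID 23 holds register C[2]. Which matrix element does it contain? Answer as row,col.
13,6

23: G=5,T=3
[2] (5+8,3*2+0) = (13,6)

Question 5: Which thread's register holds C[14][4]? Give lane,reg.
26,2

r:14=>grp=6,rB=1  c:4=>tig=2,lo=0
L=6*4+2=26  i=1*2+0=2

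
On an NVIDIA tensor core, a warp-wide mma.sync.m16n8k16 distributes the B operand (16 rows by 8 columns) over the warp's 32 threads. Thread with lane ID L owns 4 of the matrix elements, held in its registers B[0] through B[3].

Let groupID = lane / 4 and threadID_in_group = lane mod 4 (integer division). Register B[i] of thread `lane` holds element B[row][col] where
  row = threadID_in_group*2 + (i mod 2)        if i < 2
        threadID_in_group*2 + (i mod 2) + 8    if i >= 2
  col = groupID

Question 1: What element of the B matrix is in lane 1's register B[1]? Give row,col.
3,0

lane 1->1/4=0, 1 mod 4=1
i=1  r:2·1+1+0->3  c:0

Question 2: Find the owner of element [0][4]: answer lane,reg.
16,0

c:4=>grp=4  r:0=>rB=0,tig=0,lo=0
L=4*4+0=16  i=0*2+0=0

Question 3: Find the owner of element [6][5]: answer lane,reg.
23,0

c:5=>grp=5  r:6=>rB=0,tig=3,lo=0
L=5*4+3=23  i=0*2+0=0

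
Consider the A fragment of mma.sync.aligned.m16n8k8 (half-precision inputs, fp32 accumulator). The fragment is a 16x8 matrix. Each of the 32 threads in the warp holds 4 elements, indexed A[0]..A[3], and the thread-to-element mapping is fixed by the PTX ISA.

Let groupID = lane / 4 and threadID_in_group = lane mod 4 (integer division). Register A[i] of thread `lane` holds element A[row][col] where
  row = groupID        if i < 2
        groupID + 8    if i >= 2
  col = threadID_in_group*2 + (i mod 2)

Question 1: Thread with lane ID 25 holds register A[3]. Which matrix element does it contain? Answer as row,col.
14,3

L=25->g=25>>2=6, t=25&3=1
[3]->row 6+8=14  col 1·2+1=3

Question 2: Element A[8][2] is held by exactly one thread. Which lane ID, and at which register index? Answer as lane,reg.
r: 8->gid=0,r8=1  c: 2->tid=1,i&1=0
L=0*4+1=1  i=1*2+0=2

1,2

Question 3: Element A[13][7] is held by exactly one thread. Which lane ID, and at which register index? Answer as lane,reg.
23,3

r=13->g=5,rb=1  c=7->t=3,b0=1
L=5*4+3=23  i=1*2+1=3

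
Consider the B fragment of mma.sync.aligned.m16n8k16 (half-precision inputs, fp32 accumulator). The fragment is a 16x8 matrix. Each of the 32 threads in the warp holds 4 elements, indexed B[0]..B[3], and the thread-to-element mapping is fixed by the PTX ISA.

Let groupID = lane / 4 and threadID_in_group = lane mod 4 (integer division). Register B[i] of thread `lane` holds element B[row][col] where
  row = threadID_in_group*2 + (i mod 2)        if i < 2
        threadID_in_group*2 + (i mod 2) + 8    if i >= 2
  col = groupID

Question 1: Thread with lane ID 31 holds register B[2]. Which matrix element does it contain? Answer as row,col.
31: gr=7,th=3
[2] (3*2+0+8,7) = (14,7)

14,7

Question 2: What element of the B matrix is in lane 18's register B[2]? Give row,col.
18: g=4,t=2
[2] (2*2+0+8,4) = (12,4)

12,4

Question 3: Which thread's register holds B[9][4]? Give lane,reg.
16,3

c=4->g=4  r=9->rb=1,t=0,b0=1
L=4*4+0=16  i=1*2+1=3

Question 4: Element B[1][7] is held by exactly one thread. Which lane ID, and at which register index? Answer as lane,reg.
c=7⇒gr=7  r=1⇒Rb=0,th=0,odd=1
L=7*4+0=28  i=0*2+1=1

28,1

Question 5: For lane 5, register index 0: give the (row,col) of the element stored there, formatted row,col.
2,1

lane 5->5/4=1, 5 mod 4=1
i=0  r:2·1+0+0->2  c:1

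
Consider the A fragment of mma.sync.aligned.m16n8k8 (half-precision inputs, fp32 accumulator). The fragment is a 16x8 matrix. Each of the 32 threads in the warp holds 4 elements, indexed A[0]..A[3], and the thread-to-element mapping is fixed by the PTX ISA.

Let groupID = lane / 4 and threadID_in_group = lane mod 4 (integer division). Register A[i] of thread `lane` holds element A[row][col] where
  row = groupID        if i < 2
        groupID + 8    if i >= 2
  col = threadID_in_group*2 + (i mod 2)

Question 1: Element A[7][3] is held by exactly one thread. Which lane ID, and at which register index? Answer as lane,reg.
r: 7->gid=7,r8=0  c: 3->tid=1,i&1=1
L=7*4+1=29  i=0*2+1=1

29,1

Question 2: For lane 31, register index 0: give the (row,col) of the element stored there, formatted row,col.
L=31⇒gr=31>>2=7, th=31&3=3
[0]⇒row 7+0=7  col 3·2+0=6

7,6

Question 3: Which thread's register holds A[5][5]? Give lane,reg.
22,1

r:5=>grp=5,rB=0  c:5=>tig=2,lo=1
L=5*4+2=22  i=0*2+1=1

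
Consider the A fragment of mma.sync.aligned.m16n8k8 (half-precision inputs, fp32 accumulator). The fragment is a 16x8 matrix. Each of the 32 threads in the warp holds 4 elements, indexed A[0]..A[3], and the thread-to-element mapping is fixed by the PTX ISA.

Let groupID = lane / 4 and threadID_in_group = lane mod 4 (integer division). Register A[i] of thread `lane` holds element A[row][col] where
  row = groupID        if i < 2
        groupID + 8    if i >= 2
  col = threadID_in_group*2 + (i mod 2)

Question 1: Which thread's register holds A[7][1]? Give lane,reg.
28,1

r=7⇒gr=7,Rb=0  c=1⇒th=0,odd=1
L=7*4+0=28  i=0*2+1=1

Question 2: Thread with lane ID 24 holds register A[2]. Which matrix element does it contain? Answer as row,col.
lane 24→24/4=6, 24 mod 4=0
i=2  r:6+8→14  c:2·0+0→0

14,0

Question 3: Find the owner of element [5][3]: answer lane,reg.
21,1

r=5⇒gr=5,Rb=0  c=3⇒th=1,odd=1
L=5*4+1=21  i=0*2+1=1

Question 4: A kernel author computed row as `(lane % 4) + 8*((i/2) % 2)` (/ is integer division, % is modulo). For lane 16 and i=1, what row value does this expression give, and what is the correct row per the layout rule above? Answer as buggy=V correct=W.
`(lane % 4) + 8*((i/2) % 2)`[16,1]->0
L=16->g=16>>2=4, t=16&3=0
[1]->row 4+0=4  col 0·2+1=1
row: 0 vs 4

buggy=0 correct=4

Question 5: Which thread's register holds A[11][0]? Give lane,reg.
r: 11->gid=3,r8=1  c: 0->tid=0,i&1=0
L=3*4+0=12  i=1*2+0=2

12,2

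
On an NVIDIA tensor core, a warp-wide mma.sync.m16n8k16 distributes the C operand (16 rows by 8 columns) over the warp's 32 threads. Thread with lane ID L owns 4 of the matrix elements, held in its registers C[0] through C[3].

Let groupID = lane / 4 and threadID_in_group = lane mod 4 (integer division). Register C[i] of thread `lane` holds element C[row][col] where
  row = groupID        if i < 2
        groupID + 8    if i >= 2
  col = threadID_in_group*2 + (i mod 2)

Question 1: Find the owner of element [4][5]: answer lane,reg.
18,1

r: 4->gid=4,r8=0  c: 5->tid=2,i&1=1
L=4*4+2=18  i=0*2+1=1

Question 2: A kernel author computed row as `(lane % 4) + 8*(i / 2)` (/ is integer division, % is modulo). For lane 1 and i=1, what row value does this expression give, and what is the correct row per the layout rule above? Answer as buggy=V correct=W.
`(lane % 4) + 8*(i / 2)`[1,1]=>1
lane 1=>1/4=0, 1 mod 4=1
i=1  r:0+0=>0  c:2·1+1=>3
row: 1 vs 0

buggy=1 correct=0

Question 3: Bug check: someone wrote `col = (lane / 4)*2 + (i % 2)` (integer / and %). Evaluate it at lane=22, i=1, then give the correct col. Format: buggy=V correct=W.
buggy=11 correct=5

`(lane / 4)*2 + (i % 2)`[22,1]->11
L=22->gid=22>>2=5, tid=22&3=2
[1]->row 5+0=5  col 2·2+1=5
col: 11 vs 5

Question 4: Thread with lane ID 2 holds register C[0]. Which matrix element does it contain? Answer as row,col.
lane 2: G=0 (2/4), T=2 (2%4)
i=0: r=0+0=0, c=2*2+0=4

0,4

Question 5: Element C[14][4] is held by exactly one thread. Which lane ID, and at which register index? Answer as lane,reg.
26,2

r=14→G=6,rhi=1  c=4→T=2,p=0
L=6*4+2=26  i=1*2+0=2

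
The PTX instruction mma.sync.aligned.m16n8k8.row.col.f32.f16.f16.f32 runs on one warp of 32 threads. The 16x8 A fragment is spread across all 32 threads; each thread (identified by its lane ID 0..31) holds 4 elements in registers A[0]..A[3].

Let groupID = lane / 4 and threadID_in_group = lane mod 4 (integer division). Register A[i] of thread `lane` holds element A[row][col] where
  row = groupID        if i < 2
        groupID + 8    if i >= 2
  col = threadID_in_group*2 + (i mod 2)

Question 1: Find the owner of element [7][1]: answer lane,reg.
r: 7->gid=7,r8=0  c: 1->tid=0,i&1=1
L=7*4+0=28  i=0*2+1=1

28,1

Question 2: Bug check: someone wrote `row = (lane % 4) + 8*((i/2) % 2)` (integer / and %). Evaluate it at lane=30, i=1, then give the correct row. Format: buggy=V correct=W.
`(lane % 4) + 8*((i/2) % 2)`[30,1]⇒2
L=30⇒gr=30>>2=7, th=30&3=2
[1]⇒row 7+0=7  col 2·2+1=5
row: 2 vs 7

buggy=2 correct=7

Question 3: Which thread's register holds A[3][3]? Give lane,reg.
r=3→G=3,rhi=0  c=3→T=1,p=1
L=3*4+1=13  i=0*2+1=1

13,1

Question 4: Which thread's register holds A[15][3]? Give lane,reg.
29,3

r=15→G=7,rhi=1  c=3→T=1,p=1
L=7*4+1=29  i=1*2+1=3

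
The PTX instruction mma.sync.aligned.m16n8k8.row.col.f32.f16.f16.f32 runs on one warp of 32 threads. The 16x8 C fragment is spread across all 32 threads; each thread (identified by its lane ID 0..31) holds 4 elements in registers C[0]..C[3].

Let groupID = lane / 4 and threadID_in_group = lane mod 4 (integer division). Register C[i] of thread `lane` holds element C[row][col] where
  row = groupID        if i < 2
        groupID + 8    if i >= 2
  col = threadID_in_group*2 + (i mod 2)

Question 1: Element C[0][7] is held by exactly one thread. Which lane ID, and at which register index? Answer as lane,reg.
3,1

r=0->g=0,rb=0  c=7->t=3,b0=1
L=0*4+3=3  i=0*2+1=1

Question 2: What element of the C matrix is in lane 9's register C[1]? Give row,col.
L=9→G=9>>2=2, T=9&3=1
[1]→row 2+0=2  col 1·2+1=3

2,3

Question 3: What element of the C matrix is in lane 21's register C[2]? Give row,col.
21: g=5,t=1
[2] (5+8,1*2+0) = (13,2)

13,2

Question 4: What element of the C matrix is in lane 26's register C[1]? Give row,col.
L=26->g=26>>2=6, t=26&3=2
[1]->row 6+0=6  col 2·2+1=5

6,5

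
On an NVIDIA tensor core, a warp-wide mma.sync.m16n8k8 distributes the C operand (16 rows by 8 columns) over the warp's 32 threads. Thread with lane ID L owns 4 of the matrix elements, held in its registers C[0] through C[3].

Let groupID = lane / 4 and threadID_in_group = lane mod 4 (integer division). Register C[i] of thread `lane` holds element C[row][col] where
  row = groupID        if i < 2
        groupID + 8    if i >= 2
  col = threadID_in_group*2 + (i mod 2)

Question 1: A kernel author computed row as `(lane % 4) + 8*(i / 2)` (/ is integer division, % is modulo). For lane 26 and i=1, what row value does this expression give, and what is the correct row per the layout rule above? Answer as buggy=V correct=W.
buggy=2 correct=6

`(lane % 4) + 8*(i / 2)`[26,1]⇒2
lane 26⇒26/4=6, 26 mod 4=2
i=1  r:6+0⇒6  c:2·2+1⇒5
row: 2 vs 6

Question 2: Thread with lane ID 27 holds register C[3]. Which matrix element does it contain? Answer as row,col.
lane 27=>27/4=6, 27 mod 4=3
i=3  r:6+8=>14  c:2·3+1=>7

14,7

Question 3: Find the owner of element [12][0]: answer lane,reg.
16,2

r=12→G=4,rhi=1  c=0→T=0,p=0
L=4*4+0=16  i=1*2+0=2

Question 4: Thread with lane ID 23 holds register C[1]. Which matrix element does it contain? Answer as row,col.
lane 23->23/4=5, 23 mod 4=3
i=1  r:5+0->5  c:2·3+1->7

5,7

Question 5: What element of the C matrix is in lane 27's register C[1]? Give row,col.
lane 27: gid=6 (27/4), tid=3 (27%4)
i=1: r=6+0=6, c=3*2+1=7

6,7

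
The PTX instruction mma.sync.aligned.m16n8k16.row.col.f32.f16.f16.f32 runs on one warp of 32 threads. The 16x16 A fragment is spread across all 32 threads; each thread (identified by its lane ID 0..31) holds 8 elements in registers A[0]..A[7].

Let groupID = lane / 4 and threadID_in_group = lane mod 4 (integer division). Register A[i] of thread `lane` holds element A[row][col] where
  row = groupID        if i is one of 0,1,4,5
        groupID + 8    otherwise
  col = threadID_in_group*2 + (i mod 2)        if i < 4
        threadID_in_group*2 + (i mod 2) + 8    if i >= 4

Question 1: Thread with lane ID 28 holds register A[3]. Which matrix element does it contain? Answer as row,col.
lane 28->28/4=7, 28 mod 4=0
i=3  r:7+8->15  c:2·0+1+0->1

15,1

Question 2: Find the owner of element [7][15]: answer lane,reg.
31,5

r=7⇒gr=7,Rb=0  c=15⇒Cb=1,th=3,odd=1
L=7*4+3=31  i=1*4+0*2+1=5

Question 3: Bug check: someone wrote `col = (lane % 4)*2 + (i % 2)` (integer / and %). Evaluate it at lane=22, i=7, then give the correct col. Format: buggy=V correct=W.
buggy=5 correct=13

`(lane % 4)*2 + (i % 2)`[22,7]=>5
lane 22: grp=5 (22/4), tig=2 (22%4)
i=7: r=5+8=13, c=2*2+1+8=13
col: 5 vs 13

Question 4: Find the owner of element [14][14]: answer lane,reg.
r=14->g=6,rb=1  c=14->cb=1,t=3,b0=0
L=6*4+3=27  i=1*4+1*2+0=6

27,6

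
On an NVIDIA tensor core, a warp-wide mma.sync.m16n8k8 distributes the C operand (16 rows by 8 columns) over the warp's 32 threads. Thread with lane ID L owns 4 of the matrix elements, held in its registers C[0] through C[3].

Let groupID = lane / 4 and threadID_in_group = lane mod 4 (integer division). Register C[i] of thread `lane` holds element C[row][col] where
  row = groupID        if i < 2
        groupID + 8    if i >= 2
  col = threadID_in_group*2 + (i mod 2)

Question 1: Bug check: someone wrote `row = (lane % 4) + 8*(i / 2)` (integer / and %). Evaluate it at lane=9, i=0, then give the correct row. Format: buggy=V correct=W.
buggy=1 correct=2

`(lane % 4) + 8*(i / 2)`[9,0]⇒1
9: gr=2,th=1
[0] (2+0,1*2+0) = (2,2)
row: 1 vs 2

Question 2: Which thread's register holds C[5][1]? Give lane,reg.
20,1

r=5->g=5,rb=0  c=1->t=0,b0=1
L=5*4+0=20  i=0*2+1=1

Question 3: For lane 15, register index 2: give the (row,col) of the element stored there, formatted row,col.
11,6

15: g=3,t=3
[2] (3+8,3*2+0) = (11,6)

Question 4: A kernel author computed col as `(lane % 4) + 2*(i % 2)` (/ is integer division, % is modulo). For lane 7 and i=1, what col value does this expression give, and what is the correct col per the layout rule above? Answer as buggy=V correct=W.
buggy=5 correct=7

`(lane % 4) + 2*(i % 2)`[7,1]→5
7: G=1,T=3
[1] (1+0,3*2+1) = (1,7)
col: 5 vs 7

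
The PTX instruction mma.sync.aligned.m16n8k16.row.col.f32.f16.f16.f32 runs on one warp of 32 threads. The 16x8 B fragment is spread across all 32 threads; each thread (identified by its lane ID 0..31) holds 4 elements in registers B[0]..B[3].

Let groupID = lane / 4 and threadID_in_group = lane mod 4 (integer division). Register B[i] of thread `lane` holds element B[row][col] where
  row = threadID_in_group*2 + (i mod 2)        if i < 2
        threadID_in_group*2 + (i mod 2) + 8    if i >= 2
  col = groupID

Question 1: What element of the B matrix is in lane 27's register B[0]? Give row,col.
6,6

lane 27: gid=6 (27/4), tid=3 (27%4)
i=0: r=3*2+0+0=6, c=gid=6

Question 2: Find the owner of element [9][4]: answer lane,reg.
c=4->g=4  r=9->rb=1,t=0,b0=1
L=4*4+0=16  i=1*2+1=3

16,3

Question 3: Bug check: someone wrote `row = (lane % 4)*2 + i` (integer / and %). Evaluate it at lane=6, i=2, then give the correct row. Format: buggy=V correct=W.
buggy=6 correct=12

`(lane % 4)*2 + i`[6,2]=>6
6: grp=1,tig=2
[2] (2*2+0+8,1) = (12,1)
row: 6 vs 12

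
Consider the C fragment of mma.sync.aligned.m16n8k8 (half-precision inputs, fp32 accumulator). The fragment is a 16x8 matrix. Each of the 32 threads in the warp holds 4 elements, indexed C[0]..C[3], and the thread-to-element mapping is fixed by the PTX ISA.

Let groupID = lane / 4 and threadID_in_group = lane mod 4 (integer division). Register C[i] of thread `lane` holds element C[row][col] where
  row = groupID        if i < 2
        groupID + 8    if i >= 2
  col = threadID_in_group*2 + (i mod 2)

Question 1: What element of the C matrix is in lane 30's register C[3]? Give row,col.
15,5

lane 30→30/4=7, 30 mod 4=2
i=3  r:7+8→15  c:2·2+1→5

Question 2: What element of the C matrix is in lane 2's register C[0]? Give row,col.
L=2->gid=2>>2=0, tid=2&3=2
[0]->row 0+0=0  col 2·2+0=4

0,4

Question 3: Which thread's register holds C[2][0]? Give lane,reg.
8,0

r=2→G=2,rhi=0  c=0→T=0,p=0
L=2*4+0=8  i=0*2+0=0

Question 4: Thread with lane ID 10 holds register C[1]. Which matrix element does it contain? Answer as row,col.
2,5

10: g=2,t=2
[1] (2+0,2*2+1) = (2,5)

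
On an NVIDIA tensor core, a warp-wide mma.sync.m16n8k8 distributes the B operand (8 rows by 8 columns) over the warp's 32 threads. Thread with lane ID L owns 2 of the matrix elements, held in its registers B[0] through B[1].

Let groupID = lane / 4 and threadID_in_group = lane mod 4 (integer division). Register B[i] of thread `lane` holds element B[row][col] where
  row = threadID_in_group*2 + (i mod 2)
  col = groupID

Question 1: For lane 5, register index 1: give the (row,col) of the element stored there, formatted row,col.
lane 5: g=1 (5/4), t=1 (5%4)
i=1: r=1*2+1=3, c=g=1

3,1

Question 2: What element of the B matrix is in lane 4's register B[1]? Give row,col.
lane 4→4/4=1, 4 mod 4=0
i=1  r:2·0+1→1  c:1

1,1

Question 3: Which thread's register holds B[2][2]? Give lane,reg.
9,0

c=2→G=2  r=2→T=1,p=0
L=2*4+1=9  i=0=0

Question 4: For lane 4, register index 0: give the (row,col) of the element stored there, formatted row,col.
lane 4: gid=1 (4/4), tid=0 (4%4)
i=0: r=0*2+0=0, c=gid=1

0,1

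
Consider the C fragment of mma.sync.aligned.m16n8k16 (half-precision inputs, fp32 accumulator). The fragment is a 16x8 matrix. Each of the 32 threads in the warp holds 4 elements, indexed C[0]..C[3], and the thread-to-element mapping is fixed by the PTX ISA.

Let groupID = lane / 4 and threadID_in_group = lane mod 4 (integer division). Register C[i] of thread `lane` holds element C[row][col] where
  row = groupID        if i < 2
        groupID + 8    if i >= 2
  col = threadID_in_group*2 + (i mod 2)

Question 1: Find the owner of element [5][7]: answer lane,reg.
23,1

r=5->g=5,rb=0  c=7->t=3,b0=1
L=5*4+3=23  i=0*2+1=1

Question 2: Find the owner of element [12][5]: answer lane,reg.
18,3

r=12⇒gr=4,Rb=1  c=5⇒th=2,odd=1
L=4*4+2=18  i=1*2+1=3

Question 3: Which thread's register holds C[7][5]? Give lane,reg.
30,1

r:7=>grp=7,rB=0  c:5=>tig=2,lo=1
L=7*4+2=30  i=0*2+1=1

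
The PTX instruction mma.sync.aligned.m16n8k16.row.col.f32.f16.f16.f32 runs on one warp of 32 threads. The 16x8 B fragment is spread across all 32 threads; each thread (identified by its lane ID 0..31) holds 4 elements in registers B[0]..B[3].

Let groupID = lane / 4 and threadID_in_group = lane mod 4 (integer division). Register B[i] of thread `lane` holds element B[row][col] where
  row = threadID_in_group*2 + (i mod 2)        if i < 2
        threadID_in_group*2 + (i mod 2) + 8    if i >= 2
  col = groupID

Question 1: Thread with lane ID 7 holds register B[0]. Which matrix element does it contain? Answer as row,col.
6,1

L=7->gid=7>>2=1, tid=7&3=3
[0]->row 3·2+0+0=6  col gid=1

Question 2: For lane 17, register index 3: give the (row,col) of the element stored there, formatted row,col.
11,4

L=17=>grp=17>>2=4, tig=17&3=1
[3]=>row 1·2+1+8=11  col grp=4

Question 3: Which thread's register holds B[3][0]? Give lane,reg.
1,1

c=0→G=0  r=3→rhi=0,T=1,p=1
L=0*4+1=1  i=0*2+1=1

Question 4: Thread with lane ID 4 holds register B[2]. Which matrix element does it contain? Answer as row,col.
8,1

L=4→G=4>>2=1, T=4&3=0
[2]→row 0·2+0+8=8  col G=1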